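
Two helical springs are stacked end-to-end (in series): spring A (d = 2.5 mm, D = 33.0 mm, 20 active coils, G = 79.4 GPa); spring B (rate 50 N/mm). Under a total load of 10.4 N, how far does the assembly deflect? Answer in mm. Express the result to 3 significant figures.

19.5 mm

k_A = Gd⁴/(8D³N_a) = (79.4×10³)(2.5⁴)/(8·33.0³·20) = 0.53941 N/mm
Series: 1/k_eq = 1/0.53941 + 1/50 = 1.8739; k_eq = 0.53365 N/mm
δ = F/k_eq = 10.4/0.53365 = 19.488 mm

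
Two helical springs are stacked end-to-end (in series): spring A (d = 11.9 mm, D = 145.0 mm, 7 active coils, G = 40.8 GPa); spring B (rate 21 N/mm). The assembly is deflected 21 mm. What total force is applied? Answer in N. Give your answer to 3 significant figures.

k_A = Gd⁴/(8D³N_a) = (40.8×10³)(11.9⁴)/(8·145.0³·7) = 4.7924 N/mm
Series: 1/k_eq = 1/4.7924 + 1/21 = 0.25628; k_eq = 3.902 N/mm
F = k_eq·δ = 3.902·21 = 81.941 N

81.9 N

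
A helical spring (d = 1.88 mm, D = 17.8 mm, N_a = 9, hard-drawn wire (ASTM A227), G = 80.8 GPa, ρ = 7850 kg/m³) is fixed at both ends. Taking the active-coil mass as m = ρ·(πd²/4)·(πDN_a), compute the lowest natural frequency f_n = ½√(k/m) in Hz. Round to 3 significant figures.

k = Gd⁴/(8D³N_a) = (80.8×10³)(1.88⁴)/(8·17.8³·9) = 2.4857 N/mm = 2485.7 N/m
Wire length L = πDN_a = π·17.8·9 = 503.28 mm
m = ρ·(πd²/4)·L = 7850 × 2.7759×10⁻⁶ m² × 0.50328 m = 0.010967 kg
f_n = ½√(k/m) = 0.5·√(2485.7/0.010967) = 0.5·√(2.2665e+05) = 238.04 Hz

238 Hz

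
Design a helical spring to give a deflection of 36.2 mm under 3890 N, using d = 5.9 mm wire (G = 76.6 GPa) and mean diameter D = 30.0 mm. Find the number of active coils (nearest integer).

4

Required rate k = F/δ = 3890/36.2 = 107.46 N/mm
N_a = Gd⁴/(8D³k) = (76.6×10³ × 5.9⁴)/(8 × 30.0³ × 107.46)
    = 9.2819e+07 / 2.3211e+07 = 3.999 → 4 coils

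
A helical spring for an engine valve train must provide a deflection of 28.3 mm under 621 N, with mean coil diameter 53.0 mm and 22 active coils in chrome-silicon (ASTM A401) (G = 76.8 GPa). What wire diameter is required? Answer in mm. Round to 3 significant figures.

Required rate k = F/δ = 621/28.3 = 21.943 N/mm
d = (8D³N_a·k / G)^(1/4) = (8·53.0³·22·21.943 / (76.8×10³))^0.25
  = (7486.6)^0.25 = 9.3019 mm

9.30 mm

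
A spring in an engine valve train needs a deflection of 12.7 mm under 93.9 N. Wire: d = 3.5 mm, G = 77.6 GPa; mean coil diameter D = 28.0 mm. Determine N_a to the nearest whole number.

Required rate k = F/δ = 93.9/12.7 = 7.3937 N/mm
N_a = Gd⁴/(8D³k) = (77.6×10³ × 3.5⁴)/(8 × 28.0³ × 7.3937)
    = 1.16448e+07 / 1.29845e+06 = 8.968 → 9 coils

9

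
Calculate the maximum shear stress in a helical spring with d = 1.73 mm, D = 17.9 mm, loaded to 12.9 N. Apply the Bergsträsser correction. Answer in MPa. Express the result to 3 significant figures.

Spring index C = D/d = 17.9/1.73 = 10.3468
K_B = (4C+2)/(4C−3) = 43.387/38.387 = 1.1303
τ₀ = 8FD/(πd³) = 8·12.9·17.9/(π·1.73³) = 1847.28/16.266 = 113.57 MPa
τ_max = K·τ₀ = 1.1303 × 113.57 = 128.36 MPa

128 MPa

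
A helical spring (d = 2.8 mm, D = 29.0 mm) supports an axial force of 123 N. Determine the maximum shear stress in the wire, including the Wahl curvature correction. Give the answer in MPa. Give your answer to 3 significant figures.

Spring index C = D/d = 29.0/2.8 = 10.3571
K_W = (4C−1)/(4C−4) + 0.615/C = 40.429/37.429 + 0.0594 = 1.1395
τ₀ = 8FD/(πd³) = 8·123·29.0/(π·2.8³) = 28536/68.964 = 413.78 MPa
τ_max = K·τ₀ = 1.1395 × 413.78 = 471.52 MPa

472 MPa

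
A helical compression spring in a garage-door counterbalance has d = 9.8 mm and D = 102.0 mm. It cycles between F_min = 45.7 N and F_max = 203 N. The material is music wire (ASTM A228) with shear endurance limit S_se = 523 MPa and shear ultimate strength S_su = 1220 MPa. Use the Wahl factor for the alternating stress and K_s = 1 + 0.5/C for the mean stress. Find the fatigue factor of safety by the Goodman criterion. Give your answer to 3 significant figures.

13.0

C = D/d = 102.0/9.8 = 10.4082; K_W = (4C−1)/(4C−4)+0.615/C = 1.1388; K_s = 1+0.5/C = 1.0480
F_a = (F_max−F_min)/2 = 78.65 N; F_m = (F_max+F_min)/2 = 124.35 N
τ_a = K_W·8F_aD/(πd³) = 1.1388 × 21.705 = 24.718 MPa
τ_m = K_s·8F_mD/(πd³) = 1.0480 × 34.317 = 35.965 MPa
Goodman: 1/n_f = τ_a/S_se + τ_m/S_su = 24.718/523 + 35.965/1220 = 0.04726 + 0.02948 = 0.076742
n_f = 1/0.076742 = 13.03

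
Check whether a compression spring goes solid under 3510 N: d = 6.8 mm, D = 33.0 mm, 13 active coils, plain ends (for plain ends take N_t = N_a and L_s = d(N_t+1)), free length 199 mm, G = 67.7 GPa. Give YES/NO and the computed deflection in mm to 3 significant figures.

k = Gd⁴/(8D³N_a) = (67.7×10³)(6.8⁴)/(8·33.0³·13) = 38.73 N/mm
N_t = 13; L_s = 6.8·14 = 95.2 mm; δ_solid = L₀ − L_s = 199 − 95.2 = 103.8 mm
δ = F/k = 3510/38.73 = 90.627 mm
δ < δ_solid → spring does not go solid

NO, δ = 90.6 mm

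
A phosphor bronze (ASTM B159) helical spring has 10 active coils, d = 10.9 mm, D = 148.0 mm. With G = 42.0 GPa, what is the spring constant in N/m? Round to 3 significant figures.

k = Gd⁴/(8D³N_a) = (42.0×10³ × 10.9⁴) / (8 × 148.0³ × 10)
  = 5.92864e+08 / 2.59343e+08 = 2.286 N/mm = 2286 N/m

2290 N/m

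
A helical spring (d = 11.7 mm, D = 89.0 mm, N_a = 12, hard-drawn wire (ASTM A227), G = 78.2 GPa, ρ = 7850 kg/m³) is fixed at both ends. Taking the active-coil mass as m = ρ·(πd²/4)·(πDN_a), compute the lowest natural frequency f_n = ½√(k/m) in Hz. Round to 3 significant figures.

43.7 Hz

k = Gd⁴/(8D³N_a) = (78.2×10³)(11.7⁴)/(8·89.0³·12) = 21.653 N/mm = 21653 N/m
Wire length L = πDN_a = π·89.0·12 = 3355.2 mm
m = ρ·(πd²/4)·L = 7850 × 107.51×10⁻⁶ m² × 3.3552 m = 2.8317 kg
f_n = ½√(k/m) = 0.5·√(21653/2.8317) = 0.5·√(7646.4) = 43.722 Hz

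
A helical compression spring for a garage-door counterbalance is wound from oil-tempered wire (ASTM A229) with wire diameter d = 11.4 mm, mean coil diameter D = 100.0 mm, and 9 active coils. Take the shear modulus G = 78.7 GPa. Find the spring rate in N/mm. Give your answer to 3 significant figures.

18.5 N/mm

k = Gd⁴/(8D³N_a) = (78.7×10³ × 11.4⁴) / (8 × 100.0³ × 9)
  = 1.32921e+09 / 7.2e+07 = 18.461 N/mm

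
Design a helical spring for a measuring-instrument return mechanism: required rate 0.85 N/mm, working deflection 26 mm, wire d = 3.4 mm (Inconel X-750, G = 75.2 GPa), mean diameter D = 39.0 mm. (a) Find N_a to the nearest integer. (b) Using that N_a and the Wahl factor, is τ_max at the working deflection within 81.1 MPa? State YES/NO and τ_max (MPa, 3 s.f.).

(a) 25 coils; (b) YES, τ_max = 62.6 MPa

N_a = Gd⁴/(8D³k) = (75.2×10³)(3.4⁴)/(8·39.0³·0.85) = 24.91 → N_a = 25
Actual rate k = Gd⁴/(8D³·25) = 0.84705 N/mm
Working load F = kδ = 0.84705·26 = 22.023 N
C = 39.0/3.4 = 11.4706; K_W = (4C−1)/(4C−4)+0.615/C = 1.1252
τ_max = K_W·8FD/(πd³) = 1.1252·55.648 = 62.618 MPa
τ_max ≤ 81.1 MPa → acceptable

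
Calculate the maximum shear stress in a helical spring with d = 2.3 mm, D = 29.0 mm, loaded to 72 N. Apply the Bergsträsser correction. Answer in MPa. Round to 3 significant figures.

Spring index C = D/d = 29.0/2.3 = 12.6087
K_B = (4C+2)/(4C−3) = 52.435/47.435 = 1.1054
τ₀ = 8FD/(πd³) = 8·72·29.0/(π·2.3³) = 16704/38.224 = 437.01 MPa
τ_max = K·τ₀ = 1.1054 × 437.01 = 483.07 MPa

483 MPa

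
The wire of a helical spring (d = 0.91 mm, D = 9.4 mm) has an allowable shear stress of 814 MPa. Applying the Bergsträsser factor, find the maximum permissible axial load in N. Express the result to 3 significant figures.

C = D/d = 9.4/0.91 = 10.3297
K_B = (4C+2)/(4C−3) = 43.319/38.319 = 1.1305
τ_max = K·8FD/(πd³) → F_max = τ_allow·πd³/(8DK)
F_max = 814·π·0.91³/(8·9.4·1.1305) = 1927.1/85.012 = 22.668 N

22.7 N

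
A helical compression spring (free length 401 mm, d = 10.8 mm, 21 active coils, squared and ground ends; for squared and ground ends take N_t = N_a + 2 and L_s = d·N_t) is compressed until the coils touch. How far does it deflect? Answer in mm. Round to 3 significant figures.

153 mm

N_t = 23; L_s = 10.8·23 = 248.4 mm
δ_solid = L₀ − L_s = 401 − 248.4 = 152.6 mm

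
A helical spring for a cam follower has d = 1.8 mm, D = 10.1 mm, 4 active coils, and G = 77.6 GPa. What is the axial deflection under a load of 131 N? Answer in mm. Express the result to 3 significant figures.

k = Gd⁴/(8D³N_a) = (77.6×10³)(1.8⁴)/(8·10.1³·4) = 24.708 N/mm
δ = F/k = 131 / 24.708 = 5.3019 mm

5.30 mm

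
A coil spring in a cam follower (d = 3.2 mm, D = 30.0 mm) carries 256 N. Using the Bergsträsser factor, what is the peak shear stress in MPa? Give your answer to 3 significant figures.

Spring index C = D/d = 30.0/3.2 = 9.3750
K_B = (4C+2)/(4C−3) = 39.500/34.500 = 1.1449
τ₀ = 8FD/(πd³) = 8·256·30.0/(π·3.2³) = 61440/102.94 = 596.83 MPa
τ_max = K·τ₀ = 1.1449 × 596.83 = 683.33 MPa

683 MPa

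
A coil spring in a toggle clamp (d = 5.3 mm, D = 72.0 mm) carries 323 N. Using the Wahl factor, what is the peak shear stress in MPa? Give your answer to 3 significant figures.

439 MPa

Spring index C = D/d = 72.0/5.3 = 13.5849
K_W = (4C−1)/(4C−4) + 0.615/C = 53.340/50.340 + 0.0453 = 1.1049
τ₀ = 8FD/(πd³) = 8·323·72.0/(π·5.3³) = 186048/467.71 = 397.78 MPa
τ_max = K·τ₀ = 1.1049 × 397.78 = 439.5 MPa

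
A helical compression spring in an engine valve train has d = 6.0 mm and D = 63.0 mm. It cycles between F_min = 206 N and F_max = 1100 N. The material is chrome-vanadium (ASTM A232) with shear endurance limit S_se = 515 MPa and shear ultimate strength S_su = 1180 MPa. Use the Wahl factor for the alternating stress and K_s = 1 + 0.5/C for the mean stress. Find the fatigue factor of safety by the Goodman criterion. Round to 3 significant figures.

0.859

C = D/d = 63.0/6.0 = 10.5000; K_W = (4C−1)/(4C−4)+0.615/C = 1.1375; K_s = 1+0.5/C = 1.0476
F_a = (F_max−F_min)/2 = 447 N; F_m = (F_max+F_min)/2 = 653 N
τ_a = K_W·8F_aD/(πd³) = 1.1375 × 332 = 377.65 MPa
τ_m = K_s·8F_mD/(πd³) = 1.0476 × 485 = 508.09 MPa
Goodman: 1/n_f = τ_a/S_se + τ_m/S_su = 377.65/515 + 508.09/1180 = 0.73331 + 0.43059 = 1.1639
n_f = 1/1.1639 = 0.8592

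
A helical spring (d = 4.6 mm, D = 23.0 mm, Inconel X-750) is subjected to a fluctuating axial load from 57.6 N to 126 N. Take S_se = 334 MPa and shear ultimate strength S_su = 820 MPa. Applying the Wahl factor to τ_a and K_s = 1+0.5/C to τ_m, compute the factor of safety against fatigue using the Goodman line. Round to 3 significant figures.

6.46

C = D/d = 23.0/4.6 = 5.0000; K_W = (4C−1)/(4C−4)+0.615/C = 1.3105; K_s = 1+0.5/C = 1.1000
F_a = (F_max−F_min)/2 = 34.2 N; F_m = (F_max+F_min)/2 = 91.8 N
τ_a = K_W·8F_aD/(πd³) = 1.3105 × 20.579 = 26.969 MPa
τ_m = K_s·8F_mD/(πd³) = 1.1000 × 55.238 = 60.762 MPa
Goodman: 1/n_f = τ_a/S_se + τ_m/S_su = 26.969/334 + 60.762/820 = 0.08074 + 0.07410 = 0.15484
n_f = 1/0.15484 = 6.458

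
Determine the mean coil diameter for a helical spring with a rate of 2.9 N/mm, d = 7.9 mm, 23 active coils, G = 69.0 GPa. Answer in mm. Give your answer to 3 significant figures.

79.6 mm

D = (Gd⁴/(8N_a·k))^(1/3) = (69.0×10³·7.9⁴/(8·23·2.9))^(1/3)
  = (503665)^(1/3) = 79.5635 mm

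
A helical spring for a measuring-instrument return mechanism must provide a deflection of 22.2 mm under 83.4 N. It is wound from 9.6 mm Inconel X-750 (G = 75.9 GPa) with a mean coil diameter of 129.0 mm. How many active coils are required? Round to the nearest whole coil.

Required rate k = F/δ = 83.4/22.2 = 3.7568 N/mm
N_a = Gd⁴/(8D³k) = (75.9×10³ × 9.6⁴)/(8 × 129.0³ × 3.7568)
    = 6.44654e+08 / 6.45167e+07 = 9.992 → 10 coils

10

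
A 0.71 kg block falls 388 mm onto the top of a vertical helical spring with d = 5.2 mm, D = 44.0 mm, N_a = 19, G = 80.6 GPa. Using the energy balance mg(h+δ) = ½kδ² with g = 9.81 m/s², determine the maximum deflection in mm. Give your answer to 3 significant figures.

36.0 mm

k = Gd⁴/(8D³N_a) = (80.6×10³)(5.2⁴)/(8·44.0³·19) = 4.5514 N/mm
W = mg = 0.71 × 9.81 = 6.9651 N
½kδ² − Wδ − Wh = 0 → δ = (W + √(W² + 2kWh))/k
δ = (6.9651 + √(48.513 + 24600))/4.5514 = (6.9651 + 157)/4.5514 = 36.025 mm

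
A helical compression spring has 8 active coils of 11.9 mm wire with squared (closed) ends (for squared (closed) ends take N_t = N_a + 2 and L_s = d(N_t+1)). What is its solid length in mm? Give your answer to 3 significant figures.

squared (closed) ends: N_t = N_a + 2 = 8 + 2 = 10
L_s = d·(N_t+1) = 11.9 × 11 = 130.9 mm

131 mm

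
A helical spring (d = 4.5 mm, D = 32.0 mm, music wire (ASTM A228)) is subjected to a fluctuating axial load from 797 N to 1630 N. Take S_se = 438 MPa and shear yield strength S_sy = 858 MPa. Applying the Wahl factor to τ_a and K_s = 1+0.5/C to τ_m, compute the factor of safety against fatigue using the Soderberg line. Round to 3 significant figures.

0.420

C = D/d = 32.0/4.5 = 7.1111; K_W = (4C−1)/(4C−4)+0.615/C = 1.2092; K_s = 1+0.5/C = 1.0703
F_a = (F_max−F_min)/2 = 416.5 N; F_m = (F_max+F_min)/2 = 1213.5 N
τ_a = K_W·8F_aD/(πd³) = 1.2092 × 372.45 = 450.37 MPa
τ_m = K_s·8F_mD/(πd³) = 1.0703 × 1085.2 = 1161.5 MPa
Soderberg: 1/n_f = τ_a/S_se + τ_m/S_sy = 450.37/438 + 1161.5/858 = 1.02824 + 1.35368 = 2.3819
n_f = 1/2.3819 = 0.4198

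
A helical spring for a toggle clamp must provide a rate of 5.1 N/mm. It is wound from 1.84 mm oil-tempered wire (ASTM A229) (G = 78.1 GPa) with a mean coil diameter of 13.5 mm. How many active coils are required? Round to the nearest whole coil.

N_a = Gd⁴/(8D³k) = (78.1×10³ × 1.84⁴)/(8 × 13.5³ × 5.1)
    = 895205 / 100383 = 8.918 → 9 coils

9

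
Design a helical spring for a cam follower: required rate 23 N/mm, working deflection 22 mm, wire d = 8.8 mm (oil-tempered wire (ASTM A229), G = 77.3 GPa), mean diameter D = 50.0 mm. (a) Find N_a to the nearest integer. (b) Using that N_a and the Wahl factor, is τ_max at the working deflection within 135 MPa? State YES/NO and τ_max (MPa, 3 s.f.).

(a) 20 coils; (b) YES, τ_max = 121 MPa

N_a = Gd⁴/(8D³k) = (77.3×10³)(8.8⁴)/(8·50.0³·23) = 20.15 → N_a = 20
Actual rate k = Gd⁴/(8D³·20) = 23.178 N/mm
Working load F = kδ = 23.178·22 = 509.92 N
C = 50.0/8.8 = 5.6818; K_W = (4C−1)/(4C−4)+0.615/C = 1.2684
τ_max = K_W·8FD/(πd³) = 1.2684·95.272 = 120.85 MPa
τ_max ≤ 135 MPa → acceptable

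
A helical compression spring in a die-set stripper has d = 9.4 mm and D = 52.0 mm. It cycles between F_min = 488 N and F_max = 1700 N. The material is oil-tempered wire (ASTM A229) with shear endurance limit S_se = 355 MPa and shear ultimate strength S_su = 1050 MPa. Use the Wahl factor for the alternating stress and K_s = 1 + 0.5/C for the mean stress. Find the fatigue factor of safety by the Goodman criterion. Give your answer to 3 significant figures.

C = D/d = 52.0/9.4 = 5.5319; K_W = (4C−1)/(4C−4)+0.615/C = 1.2767; K_s = 1+0.5/C = 1.0904
F_a = (F_max−F_min)/2 = 606 N; F_m = (F_max+F_min)/2 = 1094 N
τ_a = K_W·8F_aD/(πd³) = 1.2767 × 96.612 = 123.34 MPa
τ_m = K_s·8F_mD/(πd³) = 1.0904 × 174.41 = 190.18 MPa
Goodman: 1/n_f = τ_a/S_se + τ_m/S_su = 123.34/355 + 190.18/1050 = 0.34744 + 0.18112 = 0.52856
n_f = 1/0.52856 = 1.892

1.89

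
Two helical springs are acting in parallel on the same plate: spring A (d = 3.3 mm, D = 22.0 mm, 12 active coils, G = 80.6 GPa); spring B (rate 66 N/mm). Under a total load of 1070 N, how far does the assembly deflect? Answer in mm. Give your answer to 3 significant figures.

k_A = Gd⁴/(8D³N_a) = (80.6×10³)(3.3⁴)/(8·22.0³·12) = 9.3509 N/mm
Parallel: k_eq = 9.3509 + 66 = 75.351 N/mm
δ = F/k_eq = 1070/75.351 = 14.2 mm

14.2 mm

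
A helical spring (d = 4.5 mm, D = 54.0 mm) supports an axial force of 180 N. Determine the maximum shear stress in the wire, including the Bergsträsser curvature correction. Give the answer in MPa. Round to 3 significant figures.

302 MPa

Spring index C = D/d = 54.0/4.5 = 12.0000
K_B = (4C+2)/(4C−3) = 50.000/45.000 = 1.1111
τ₀ = 8FD/(πd³) = 8·180·54.0/(π·4.5³) = 77760/286.28 = 271.62 MPa
τ_max = K·τ₀ = 1.1111 × 271.62 = 301.8 MPa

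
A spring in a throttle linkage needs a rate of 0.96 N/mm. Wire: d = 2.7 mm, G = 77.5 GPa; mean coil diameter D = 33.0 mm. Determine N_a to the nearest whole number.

N_a = Gd⁴/(8D³k) = (77.5×10³ × 2.7⁴)/(8 × 33.0³ × 0.96)
    = 4.11867e+06 / 275996 = 14.92 → 15 coils

15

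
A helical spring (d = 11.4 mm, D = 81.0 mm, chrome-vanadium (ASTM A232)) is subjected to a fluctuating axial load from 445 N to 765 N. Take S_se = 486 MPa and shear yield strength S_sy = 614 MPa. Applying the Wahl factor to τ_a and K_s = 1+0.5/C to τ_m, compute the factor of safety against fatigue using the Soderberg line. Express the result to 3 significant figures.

C = D/d = 81.0/11.4 = 7.1053; K_W = (4C−1)/(4C−4)+0.615/C = 1.2094; K_s = 1+0.5/C = 1.0704
F_a = (F_max−F_min)/2 = 160 N; F_m = (F_max+F_min)/2 = 605 N
τ_a = K_W·8F_aD/(πd³) = 1.2094 × 22.276 = 26.94 MPa
τ_m = K_s·8F_mD/(πd³) = 1.0704 × 84.23 = 90.157 MPa
Soderberg: 1/n_f = τ_a/S_se + τ_m/S_sy = 26.94/486 + 90.157/614 = 0.05543 + 0.14684 = 0.20227
n_f = 1/0.20227 = 4.944

4.94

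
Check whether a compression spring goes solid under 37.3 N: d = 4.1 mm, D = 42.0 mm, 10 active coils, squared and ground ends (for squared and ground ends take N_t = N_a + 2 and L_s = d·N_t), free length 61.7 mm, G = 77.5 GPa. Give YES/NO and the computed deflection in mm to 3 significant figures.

NO, δ = 10.1 mm

k = Gd⁴/(8D³N_a) = (77.5×10³)(4.1⁴)/(8·42.0³·10) = 3.6949 N/mm
N_t = 12; L_s = 4.1·12 = 49.2 mm; δ_solid = L₀ − L_s = 61.7 − 49.2 = 12.5 mm
δ = F/k = 37.3/3.6949 = 10.095 mm
δ < δ_solid → spring does not go solid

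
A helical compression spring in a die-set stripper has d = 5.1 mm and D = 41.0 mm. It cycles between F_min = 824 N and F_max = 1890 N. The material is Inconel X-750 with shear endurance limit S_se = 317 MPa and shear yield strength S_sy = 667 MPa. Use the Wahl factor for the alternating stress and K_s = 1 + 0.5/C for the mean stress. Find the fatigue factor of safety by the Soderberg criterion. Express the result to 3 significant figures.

C = D/d = 41.0/5.1 = 8.0392; K_W = (4C−1)/(4C−4)+0.615/C = 1.1830; K_s = 1+0.5/C = 1.0622
F_a = (F_max−F_min)/2 = 533 N; F_m = (F_max+F_min)/2 = 1357 N
τ_a = K_W·8F_aD/(πd³) = 1.1830 × 419.51 = 496.3 MPa
τ_m = K_s·8F_mD/(πd³) = 1.0622 × 1068.1 = 1134.5 MPa
Soderberg: 1/n_f = τ_a/S_se + τ_m/S_sy = 496.3/317 + 1134.5/667 = 1.56561 + 1.70087 = 3.2665
n_f = 1/3.2665 = 0.3061

0.306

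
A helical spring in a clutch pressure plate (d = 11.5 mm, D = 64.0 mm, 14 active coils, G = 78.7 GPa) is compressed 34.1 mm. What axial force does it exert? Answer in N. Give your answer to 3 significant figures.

k = Gd⁴/(8D³N_a) = (78.7×10³)(11.5⁴)/(8·64.0³·14) = 46.882 N/mm
F = k·δ = 46.882 × 34.1 = 1598.7 N

1600 N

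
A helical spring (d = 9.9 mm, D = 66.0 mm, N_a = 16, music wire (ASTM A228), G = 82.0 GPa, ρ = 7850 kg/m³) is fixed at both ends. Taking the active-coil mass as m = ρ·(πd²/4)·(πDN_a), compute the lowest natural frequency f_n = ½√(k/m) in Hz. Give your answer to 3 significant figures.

51.7 Hz

k = Gd⁴/(8D³N_a) = (82.0×10³)(9.9⁴)/(8·66.0³·16) = 21.405 N/mm = 21405 N/m
Wire length L = πDN_a = π·66.0·16 = 3317.5 mm
m = ρ·(πd²/4)·L = 7850 × 76.977×10⁻⁶ m² × 3.3175 m = 2.0047 kg
f_n = ½√(k/m) = 0.5·√(21405/2.0047) = 0.5·√(10677) = 51.666 Hz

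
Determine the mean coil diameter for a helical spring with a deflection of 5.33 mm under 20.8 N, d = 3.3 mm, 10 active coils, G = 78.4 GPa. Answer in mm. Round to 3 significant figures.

Required rate k = F/δ = 20.8/5.33 = 3.9024 N/mm
D = (Gd⁴/(8N_a·k))^(1/3) = (78.4×10³·3.3⁴/(8·10·3.9024))^(1/3)
  = (29781.4)^(1/3) = 30.9967 mm

31.0 mm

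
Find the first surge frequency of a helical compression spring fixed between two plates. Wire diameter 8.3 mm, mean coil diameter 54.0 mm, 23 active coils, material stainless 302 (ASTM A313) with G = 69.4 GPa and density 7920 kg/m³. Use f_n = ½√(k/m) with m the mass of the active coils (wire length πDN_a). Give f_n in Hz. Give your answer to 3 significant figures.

41.2 Hz

k = Gd⁴/(8D³N_a) = (69.4×10³)(8.3⁴)/(8·54.0³·23) = 11.368 N/mm = 11368 N/m
Wire length L = πDN_a = π·54.0·23 = 3901.9 mm
m = ρ·(πd²/4)·L = 7920 × 54.106×10⁻⁶ m² × 3.9019 m = 1.672 kg
f_n = ½√(k/m) = 0.5·√(11368/1.672) = 0.5·√(6798.8) = 41.227 Hz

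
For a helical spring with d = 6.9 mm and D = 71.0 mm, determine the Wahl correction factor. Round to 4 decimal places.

1.1405

C = D/d = 71.0/6.9 = 10.2899
K_W = (4C−1)/(4C−4) + 0.615/C = 40.159/37.159 + 0.0598 = 1.1405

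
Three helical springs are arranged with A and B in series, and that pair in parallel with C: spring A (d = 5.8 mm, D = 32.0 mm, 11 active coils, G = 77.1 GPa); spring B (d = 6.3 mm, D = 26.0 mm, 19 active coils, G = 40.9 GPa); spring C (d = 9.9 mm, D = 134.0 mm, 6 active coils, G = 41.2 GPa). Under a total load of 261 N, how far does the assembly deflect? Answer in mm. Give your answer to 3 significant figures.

15.5 mm

k_A = Gd⁴/(8D³N_a) = (77.1×10³)(5.8⁴)/(8·32.0³·11) = 30.258 N/mm
k_B = Gd⁴/(8D³N_a) = (40.9×10³)(6.3⁴)/(8·26.0³·19) = 24.117 N/mm
k_C = Gd⁴/(8D³N_a) = (41.2×10³)(9.9⁴)/(8·134.0³·6) = 3.4267 N/mm
Springs A,B series: k_AB = 1/(1/30.258+1/24.117) = 13.42 N/mm; parallel with C: k_eq = 13.42+3.4267 = 16.847 N/mm
δ = F/k_eq = 261/16.847 = 15.492 mm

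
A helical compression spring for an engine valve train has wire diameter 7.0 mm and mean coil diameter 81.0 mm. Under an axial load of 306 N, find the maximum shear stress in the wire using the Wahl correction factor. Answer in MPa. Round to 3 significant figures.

Spring index C = D/d = 81.0/7.0 = 11.5714
K_W = (4C−1)/(4C−4) + 0.615/C = 45.286/42.286 + 0.0531 = 1.1241
τ₀ = 8FD/(πd³) = 8·306·81.0/(π·7.0³) = 198288/1077.6 = 184.01 MPa
τ_max = K·τ₀ = 1.1241 × 184.01 = 206.85 MPa

207 MPa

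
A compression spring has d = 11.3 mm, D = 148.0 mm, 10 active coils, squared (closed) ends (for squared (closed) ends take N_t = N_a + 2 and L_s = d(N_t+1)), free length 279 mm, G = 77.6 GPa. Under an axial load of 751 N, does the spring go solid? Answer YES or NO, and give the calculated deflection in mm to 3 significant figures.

k = Gd⁴/(8D³N_a) = (77.6×10³)(11.3⁴)/(8·148.0³·10) = 4.8787 N/mm
N_t = 12; L_s = 11.3·13 = 146.9 mm; δ_solid = L₀ − L_s = 279 − 146.9 = 132.1 mm
δ = F/k = 751/4.8787 = 153.94 mm
δ ≥ δ_solid → spring goes solid

YES, δ = 154 mm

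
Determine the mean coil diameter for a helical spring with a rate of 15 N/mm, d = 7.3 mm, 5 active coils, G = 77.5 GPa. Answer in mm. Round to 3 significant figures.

D = (Gd⁴/(8N_a·k))^(1/3) = (77.5×10³·7.3⁴/(8·5·15))^(1/3)
  = (366811)^(1/3) = 71.5837 mm

71.6 mm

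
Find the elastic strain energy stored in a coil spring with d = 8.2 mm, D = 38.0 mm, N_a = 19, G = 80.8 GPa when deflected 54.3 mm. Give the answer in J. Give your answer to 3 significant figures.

k = Gd⁴/(8D³N_a) = (80.8×10³)(8.2⁴)/(8·38.0³·19) = 43.8 N/mm
U = ½kδ² = 0.5 × 43.8 × 54.3² = 64572 N·mm = 64.572 J

64.6 J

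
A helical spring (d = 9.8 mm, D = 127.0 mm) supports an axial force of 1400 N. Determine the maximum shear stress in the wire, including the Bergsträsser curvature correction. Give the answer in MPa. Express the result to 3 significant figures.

530 MPa

Spring index C = D/d = 127.0/9.8 = 12.9592
K_B = (4C+2)/(4C−3) = 53.837/48.837 = 1.1024
τ₀ = 8FD/(πd³) = 8·1400·127.0/(π·9.8³) = 1.4224e+06/2956.8 = 481.05 MPa
τ_max = K·τ₀ = 1.1024 × 481.05 = 530.31 MPa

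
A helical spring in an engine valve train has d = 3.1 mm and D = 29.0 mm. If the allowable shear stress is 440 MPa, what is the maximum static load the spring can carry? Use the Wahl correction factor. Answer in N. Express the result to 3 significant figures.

C = D/d = 29.0/3.1 = 9.3548
K_W = (4C−1)/(4C−4) + 0.615/C = 36.419/33.419 + 0.0657 = 1.1555
τ_max = K·8FD/(πd³) → F_max = τ_allow·πd³/(8DK)
F_max = 440·π·3.1³/(8·29.0·1.1555) = 41180/268.08 = 153.61 N

154 N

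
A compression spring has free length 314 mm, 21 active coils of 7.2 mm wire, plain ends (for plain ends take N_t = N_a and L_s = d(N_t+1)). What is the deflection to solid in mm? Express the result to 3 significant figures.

N_t = 21; L_s = 7.2·22 = 158.4 mm
δ_solid = L₀ − L_s = 314 − 158.4 = 155.6 mm

156 mm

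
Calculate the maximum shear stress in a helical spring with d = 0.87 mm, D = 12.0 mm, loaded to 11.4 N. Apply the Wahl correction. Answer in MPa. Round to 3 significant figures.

Spring index C = D/d = 12.0/0.87 = 13.7931
K_W = (4C−1)/(4C−4) + 0.615/C = 54.172/51.172 + 0.0446 = 1.1032
τ₀ = 8FD/(πd³) = 8·11.4·12.0/(π·0.87³) = 1094.4/2.0687 = 529.02 MPa
τ_max = K·τ₀ = 1.1032 × 529.02 = 583.62 MPa

584 MPa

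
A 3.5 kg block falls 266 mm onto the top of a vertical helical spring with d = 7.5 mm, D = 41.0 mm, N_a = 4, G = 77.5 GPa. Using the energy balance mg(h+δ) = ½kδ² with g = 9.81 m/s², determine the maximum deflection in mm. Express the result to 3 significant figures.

13.1 mm

k = Gd⁴/(8D³N_a) = (77.5×10³)(7.5⁴)/(8·41.0³·4) = 111.18 N/mm
W = mg = 3.5 × 9.81 = 34.335 N
½kδ² − Wδ − Wh = 0 → δ = (W + √(W² + 2kWh))/k
δ = (34.335 + √(1178.9 + 2.03093e+06))/111.18 = (34.335 + 1425.5)/111.18 = 13.13 mm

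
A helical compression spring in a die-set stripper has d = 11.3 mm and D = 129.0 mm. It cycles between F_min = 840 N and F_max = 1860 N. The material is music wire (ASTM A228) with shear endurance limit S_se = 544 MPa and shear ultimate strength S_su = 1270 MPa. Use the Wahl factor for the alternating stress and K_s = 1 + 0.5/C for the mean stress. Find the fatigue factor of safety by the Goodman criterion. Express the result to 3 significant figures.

C = D/d = 129.0/11.3 = 11.4159; K_W = (4C−1)/(4C−4)+0.615/C = 1.1259; K_s = 1+0.5/C = 1.0438
F_a = (F_max−F_min)/2 = 510 N; F_m = (F_max+F_min)/2 = 1350 N
τ_a = K_W·8F_aD/(πd³) = 1.1259 × 116.11 = 130.72 MPa
τ_m = K_s·8F_mD/(πd³) = 1.0438 × 307.35 = 320.81 MPa
Goodman: 1/n_f = τ_a/S_se + τ_m/S_su = 130.72/544 + 320.81/1270 = 0.24030 + 0.25260 = 0.49291
n_f = 1/0.49291 = 2.029

2.03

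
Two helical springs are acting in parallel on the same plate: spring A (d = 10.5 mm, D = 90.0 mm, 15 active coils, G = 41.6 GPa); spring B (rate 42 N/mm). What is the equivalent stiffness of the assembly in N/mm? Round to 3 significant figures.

47.8 N/mm

k_A = Gd⁴/(8D³N_a) = (41.6×10³)(10.5⁴)/(8·90.0³·15) = 5.7802 N/mm
Parallel: k_eq = 5.7802 + 42 = 47.78 N/mm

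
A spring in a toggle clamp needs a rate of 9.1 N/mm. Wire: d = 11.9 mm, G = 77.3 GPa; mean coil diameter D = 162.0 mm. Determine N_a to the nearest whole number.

5

N_a = Gd⁴/(8D³k) = (77.3×10³ × 11.9⁴)/(8 × 162.0³ × 9.1)
    = 1.55013e+09 / 3.09511e+08 = 5.008 → 5 coils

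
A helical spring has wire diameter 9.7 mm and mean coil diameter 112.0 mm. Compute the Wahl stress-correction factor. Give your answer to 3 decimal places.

C = D/d = 112.0/9.7 = 11.5464
K_W = (4C−1)/(4C−4) + 0.615/C = 45.186/42.186 + 0.0533 = 1.1244

1.124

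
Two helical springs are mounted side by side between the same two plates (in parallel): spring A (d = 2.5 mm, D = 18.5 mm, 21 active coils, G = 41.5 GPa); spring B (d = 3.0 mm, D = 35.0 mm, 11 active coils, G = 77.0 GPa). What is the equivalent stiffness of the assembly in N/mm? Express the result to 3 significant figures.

3.18 N/mm

k_A = Gd⁴/(8D³N_a) = (41.5×10³)(2.5⁴)/(8·18.5³·21) = 1.524 N/mm
k_B = Gd⁴/(8D³N_a) = (77.0×10³)(3.0⁴)/(8·35.0³·11) = 1.6531 N/mm
Parallel: k_eq = 1.524 + 1.6531 = 3.1771 N/mm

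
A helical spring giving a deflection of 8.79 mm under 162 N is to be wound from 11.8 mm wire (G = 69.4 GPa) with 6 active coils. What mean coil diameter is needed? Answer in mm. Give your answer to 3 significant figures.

Required rate k = F/δ = 162/8.79 = 18.43 N/mm
D = (Gd⁴/(8N_a·k))^(1/3) = (69.4×10³·11.8⁴/(8·6·18.43))^(1/3)
  = (1.52097e+06)^(1/3) = 115.0023 mm

115 mm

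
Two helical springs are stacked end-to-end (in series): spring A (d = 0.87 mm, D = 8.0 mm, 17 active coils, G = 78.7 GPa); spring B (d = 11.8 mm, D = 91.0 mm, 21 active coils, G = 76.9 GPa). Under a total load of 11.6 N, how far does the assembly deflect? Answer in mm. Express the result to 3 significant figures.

18.9 mm

k_A = Gd⁴/(8D³N_a) = (78.7×10³)(0.87⁴)/(8·8.0³·17) = 0.6475 N/mm
k_B = Gd⁴/(8D³N_a) = (76.9×10³)(11.8⁴)/(8·91.0³·21) = 11.777 N/mm
Series: 1/k_eq = 1/0.6475 + 1/11.777 = 1.6293; k_eq = 0.61376 N/mm
δ = F/k_eq = 11.6/0.61376 = 18.9 mm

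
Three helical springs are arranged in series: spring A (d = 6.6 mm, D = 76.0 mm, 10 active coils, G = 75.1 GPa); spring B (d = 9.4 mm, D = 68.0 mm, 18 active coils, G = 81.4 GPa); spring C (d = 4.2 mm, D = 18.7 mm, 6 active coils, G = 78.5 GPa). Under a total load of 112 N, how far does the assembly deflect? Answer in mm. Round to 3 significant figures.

37.0 mm

k_A = Gd⁴/(8D³N_a) = (75.1×10³)(6.6⁴)/(8·76.0³·10) = 4.0577 N/mm
k_B = Gd⁴/(8D³N_a) = (81.4×10³)(9.4⁴)/(8·68.0³·18) = 14.036 N/mm
k_C = Gd⁴/(8D³N_a) = (78.5×10³)(4.2⁴)/(8·18.7³·6) = 77.822 N/mm
Series: 1/k_eq = 1/4.0577 + 1/14.036 + 1/77.822 = 0.33054; k_eq = 3.0254 N/mm
δ = F/k_eq = 112/3.0254 = 37.02 mm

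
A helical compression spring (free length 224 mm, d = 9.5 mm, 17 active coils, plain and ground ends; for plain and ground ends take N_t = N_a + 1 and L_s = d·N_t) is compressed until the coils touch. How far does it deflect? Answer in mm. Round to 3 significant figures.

N_t = 18; L_s = 9.5·18 = 171 mm
δ_solid = L₀ − L_s = 224 − 171 = 53 mm

53.0 mm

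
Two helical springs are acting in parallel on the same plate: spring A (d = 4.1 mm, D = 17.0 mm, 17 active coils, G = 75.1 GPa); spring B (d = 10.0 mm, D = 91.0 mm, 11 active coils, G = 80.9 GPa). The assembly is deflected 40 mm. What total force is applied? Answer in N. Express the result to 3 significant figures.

1760 N

k_A = Gd⁴/(8D³N_a) = (75.1×10³)(4.1⁴)/(8·17.0³·17) = 31.761 N/mm
k_B = Gd⁴/(8D³N_a) = (80.9×10³)(10.0⁴)/(8·91.0³·11) = 12.199 N/mm
Parallel: k_eq = 31.761 + 12.199 = 43.96 N/mm
F = k_eq·δ = 43.96·40 = 1758.4 N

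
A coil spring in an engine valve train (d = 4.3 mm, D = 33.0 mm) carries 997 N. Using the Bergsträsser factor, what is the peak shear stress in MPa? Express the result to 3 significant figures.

1240 MPa

Spring index C = D/d = 33.0/4.3 = 7.6744
K_B = (4C+2)/(4C−3) = 32.698/27.698 = 1.1805
τ₀ = 8FD/(πd³) = 8·997·33.0/(π·4.3³) = 263208/249.78 = 1053.8 MPa
τ_max = K·τ₀ = 1.1805 × 1053.8 = 1244 MPa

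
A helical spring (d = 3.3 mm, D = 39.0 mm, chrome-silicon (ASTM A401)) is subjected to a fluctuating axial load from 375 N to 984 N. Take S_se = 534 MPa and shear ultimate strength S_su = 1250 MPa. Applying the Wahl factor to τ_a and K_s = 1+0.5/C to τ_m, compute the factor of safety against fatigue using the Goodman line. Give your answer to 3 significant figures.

C = D/d = 39.0/3.3 = 11.8182; K_W = (4C−1)/(4C−4)+0.615/C = 1.1214; K_s = 1+0.5/C = 1.0423
F_a = (F_max−F_min)/2 = 304.5 N; F_m = (F_max+F_min)/2 = 679.5 N
τ_a = K_W·8F_aD/(πd³) = 1.1214 × 841.49 = 943.62 MPa
τ_m = K_s·8F_mD/(πd³) = 1.0423 × 1877.8 = 1957.3 MPa
Goodman: 1/n_f = τ_a/S_se + τ_m/S_su = 943.62/534 + 1957.3/1250 = 1.76708 + 1.56581 = 3.3329
n_f = 1/3.3329 = 0.3

0.300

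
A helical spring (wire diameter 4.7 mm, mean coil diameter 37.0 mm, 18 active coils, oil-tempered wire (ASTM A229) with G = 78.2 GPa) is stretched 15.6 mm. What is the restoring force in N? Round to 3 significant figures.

k = Gd⁴/(8D³N_a) = (78.2×10³)(4.7⁴)/(8·37.0³·18) = 5.2316 N/mm
F = k·δ = 5.2316 × 15.6 = 81.612 N

81.6 N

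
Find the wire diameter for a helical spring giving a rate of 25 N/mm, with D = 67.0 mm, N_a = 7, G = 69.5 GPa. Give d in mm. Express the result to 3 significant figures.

d = (8D³N_a·k / G)^(1/4) = (8·67.0³·7·25 / (69.5×10³))^0.25
  = (6058.5)^0.25 = 8.8225 mm

8.82 mm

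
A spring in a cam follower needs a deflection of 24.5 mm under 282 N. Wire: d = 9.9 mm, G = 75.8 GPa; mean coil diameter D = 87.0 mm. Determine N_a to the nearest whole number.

Required rate k = F/δ = 282/24.5 = 11.51 N/mm
N_a = Gd⁴/(8D³k) = (75.8×10³ × 9.9⁴)/(8 × 87.0³ × 11.51)
    = 7.28132e+08 / 6.0636e+07 = 12.01 → 12 coils

12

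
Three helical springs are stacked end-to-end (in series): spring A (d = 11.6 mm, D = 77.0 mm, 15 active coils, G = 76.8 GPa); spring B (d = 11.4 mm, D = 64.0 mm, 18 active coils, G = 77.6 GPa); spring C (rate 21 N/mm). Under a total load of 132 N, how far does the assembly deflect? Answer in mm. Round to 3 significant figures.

k_A = Gd⁴/(8D³N_a) = (76.8×10³)(11.6⁴)/(8·77.0³·15) = 25.383 N/mm
k_B = Gd⁴/(8D³N_a) = (77.6×10³)(11.4⁴)/(8·64.0³·18) = 34.72 N/mm
Series: 1/k_eq = 1/25.383 + 1/34.72 + 1/21 = 0.11582; k_eq = 8.6343 N/mm
δ = F/k_eq = 132/8.6343 = 15.288 mm

15.3 mm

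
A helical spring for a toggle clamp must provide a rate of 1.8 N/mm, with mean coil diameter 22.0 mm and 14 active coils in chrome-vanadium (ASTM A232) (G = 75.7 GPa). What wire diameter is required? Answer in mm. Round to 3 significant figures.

2.31 mm

d = (8D³N_a·k / G)^(1/4) = (8·22.0³·14·1.8 / (75.7×10³))^0.25
  = (28.357)^0.25 = 2.3076 mm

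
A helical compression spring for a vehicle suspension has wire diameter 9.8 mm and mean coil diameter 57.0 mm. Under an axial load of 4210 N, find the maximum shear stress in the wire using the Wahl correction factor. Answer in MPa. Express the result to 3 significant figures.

819 MPa

Spring index C = D/d = 57.0/9.8 = 5.8163
K_W = (4C−1)/(4C−4) + 0.615/C = 22.265/19.265 + 0.1057 = 1.2615
τ₀ = 8FD/(πd³) = 8·4210·57.0/(π·9.8³) = 1.91976e+06/2956.8 = 649.26 MPa
τ_max = K·τ₀ = 1.2615 × 649.26 = 819.01 MPa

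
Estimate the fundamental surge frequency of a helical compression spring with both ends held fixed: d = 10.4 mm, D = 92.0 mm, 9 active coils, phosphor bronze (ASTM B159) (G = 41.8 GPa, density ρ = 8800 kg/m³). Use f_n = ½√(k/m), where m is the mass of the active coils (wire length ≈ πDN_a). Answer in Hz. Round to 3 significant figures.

33.5 Hz

k = Gd⁴/(8D³N_a) = (41.8×10³)(10.4⁴)/(8·92.0³·9) = 8.722 N/mm = 8722 N/m
Wire length L = πDN_a = π·92.0·9 = 2601.2 mm
m = ρ·(πd²/4)·L = 8800 × 84.949×10⁻⁶ m² × 2.6012 m = 1.9446 kg
f_n = ½√(k/m) = 0.5·√(8722/1.9446) = 0.5·√(4485.3) = 33.486 Hz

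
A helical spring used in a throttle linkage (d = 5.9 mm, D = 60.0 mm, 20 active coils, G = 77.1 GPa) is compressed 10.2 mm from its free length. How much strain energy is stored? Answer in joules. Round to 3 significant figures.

0.141 J

k = Gd⁴/(8D³N_a) = (77.1×10³)(5.9⁴)/(8·60.0³·20) = 2.7033 N/mm
U = ½kδ² = 0.5 × 2.7033 × 10.2² = 140.62 N·mm = 0.14062 J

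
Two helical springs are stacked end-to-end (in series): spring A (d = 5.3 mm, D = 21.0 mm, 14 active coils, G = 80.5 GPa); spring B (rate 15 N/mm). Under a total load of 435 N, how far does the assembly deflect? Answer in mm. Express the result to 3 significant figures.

k_A = Gd⁴/(8D³N_a) = (80.5×10³)(5.3⁴)/(8·21.0³·14) = 61.238 N/mm
Series: 1/k_eq = 1/61.238 + 1/15 = 0.082996; k_eq = 12.049 N/mm
δ = F/k_eq = 435/12.049 = 36.103 mm

36.1 mm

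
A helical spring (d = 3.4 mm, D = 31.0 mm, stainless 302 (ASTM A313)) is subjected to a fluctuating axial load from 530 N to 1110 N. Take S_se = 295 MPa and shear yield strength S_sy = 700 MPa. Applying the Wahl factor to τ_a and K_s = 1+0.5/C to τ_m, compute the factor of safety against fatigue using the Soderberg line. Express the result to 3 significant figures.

C = D/d = 31.0/3.4 = 9.1176; K_W = (4C−1)/(4C−4)+0.615/C = 1.1598; K_s = 1+0.5/C = 1.0548
F_a = (F_max−F_min)/2 = 290 N; F_m = (F_max+F_min)/2 = 820 N
τ_a = K_W·8F_aD/(πd³) = 1.1598 × 582.46 = 675.56 MPa
τ_m = K_s·8F_mD/(πd³) = 1.0548 × 1646.9 = 1737.3 MPa
Soderberg: 1/n_f = τ_a/S_se + τ_m/S_sy = 675.56/295 + 1737.3/700 = 2.29002 + 2.48180 = 4.7718
n_f = 1/4.7718 = 0.2096

0.210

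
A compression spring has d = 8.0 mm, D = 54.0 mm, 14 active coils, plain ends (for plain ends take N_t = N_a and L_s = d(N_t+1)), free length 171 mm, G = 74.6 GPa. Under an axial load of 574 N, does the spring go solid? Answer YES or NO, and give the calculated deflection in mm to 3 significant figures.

k = Gd⁴/(8D³N_a) = (74.6×10³)(8.0⁴)/(8·54.0³·14) = 17.326 N/mm
N_t = 14; L_s = 8.0·15 = 120 mm; δ_solid = L₀ − L_s = 171 − 120 = 51 mm
δ = F/k = 574/17.326 = 33.129 mm
δ < δ_solid → spring does not go solid

NO, δ = 33.1 mm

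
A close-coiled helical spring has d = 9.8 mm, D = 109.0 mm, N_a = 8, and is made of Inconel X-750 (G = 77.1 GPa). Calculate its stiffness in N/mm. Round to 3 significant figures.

k = Gd⁴/(8D³N_a) = (77.1×10³ × 9.8⁴) / (8 × 109.0³ × 8)
  = 7.11146e+08 / 8.28819e+07 = 8.5802 N/mm

8.58 N/mm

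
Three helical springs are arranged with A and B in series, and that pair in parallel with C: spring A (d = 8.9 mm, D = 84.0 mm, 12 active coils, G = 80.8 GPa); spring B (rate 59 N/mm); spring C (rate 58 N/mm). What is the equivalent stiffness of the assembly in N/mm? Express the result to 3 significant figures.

65.7 N/mm

k_A = Gd⁴/(8D³N_a) = (80.8×10³)(8.9⁴)/(8·84.0³·12) = 8.9097 N/mm
Springs A,B series: k_AB = 1/(1/8.9097+1/59) = 7.7407 N/mm; parallel with C: k_eq = 7.7407+58 = 65.741 N/mm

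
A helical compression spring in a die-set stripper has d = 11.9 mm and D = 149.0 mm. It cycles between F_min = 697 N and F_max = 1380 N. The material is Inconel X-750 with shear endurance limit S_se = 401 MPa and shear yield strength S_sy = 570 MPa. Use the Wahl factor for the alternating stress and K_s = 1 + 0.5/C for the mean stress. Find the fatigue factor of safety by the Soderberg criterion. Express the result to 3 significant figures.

C = D/d = 149.0/11.9 = 12.5210; K_W = (4C−1)/(4C−4)+0.615/C = 1.1142; K_s = 1+0.5/C = 1.0399
F_a = (F_max−F_min)/2 = 341.5 N; F_m = (F_max+F_min)/2 = 1038.5 N
τ_a = K_W·8F_aD/(πd³) = 1.1142 × 76.891 = 85.673 MPa
τ_m = K_s·8F_mD/(πd³) = 1.0399 × 233.83 = 243.16 MPa
Soderberg: 1/n_f = τ_a/S_se + τ_m/S_sy = 85.673/401 + 243.16/570 = 0.21365 + 0.42660 = 0.64025
n_f = 1/0.64025 = 1.562

1.56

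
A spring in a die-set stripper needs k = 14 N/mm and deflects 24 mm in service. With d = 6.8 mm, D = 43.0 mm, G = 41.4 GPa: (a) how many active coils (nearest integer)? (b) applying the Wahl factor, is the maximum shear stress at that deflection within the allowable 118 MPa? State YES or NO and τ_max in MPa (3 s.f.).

(a) 10 coils; (b) NO, τ_max = 144 MPa

N_a = Gd⁴/(8D³k) = (41.4×10³)(6.8⁴)/(8·43.0³·14) = 9.941 → N_a = 10
Actual rate k = Gd⁴/(8D³·10) = 13.917 N/mm
Working load F = kδ = 13.917·24 = 334 N
C = 43.0/6.8 = 6.3235; K_W = (4C−1)/(4C−4)+0.615/C = 1.2381
τ_max = K_W·8FD/(πd³) = 1.2381·116.31 = 144.01 MPa
τ_max > 118 MPa → exceeds allowable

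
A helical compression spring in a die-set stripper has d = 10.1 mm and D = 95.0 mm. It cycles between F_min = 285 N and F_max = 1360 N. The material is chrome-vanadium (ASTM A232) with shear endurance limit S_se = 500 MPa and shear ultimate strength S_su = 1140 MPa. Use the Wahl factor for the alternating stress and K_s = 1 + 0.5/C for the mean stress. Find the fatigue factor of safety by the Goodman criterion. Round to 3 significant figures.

2.13

C = D/d = 95.0/10.1 = 9.4059; K_W = (4C−1)/(4C−4)+0.615/C = 1.1546; K_s = 1+0.5/C = 1.0532
F_a = (F_max−F_min)/2 = 537.5 N; F_m = (F_max+F_min)/2 = 822.5 N
τ_a = K_W·8F_aD/(πd³) = 1.1546 × 126.21 = 145.72 MPa
τ_m = K_s·8F_mD/(πd³) = 1.0532 × 193.12 = 203.39 MPa
Goodman: 1/n_f = τ_a/S_se + τ_m/S_su = 145.72/500 + 203.39/1140 = 0.29144 + 0.17841 = 0.46985
n_f = 1/0.46985 = 2.128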